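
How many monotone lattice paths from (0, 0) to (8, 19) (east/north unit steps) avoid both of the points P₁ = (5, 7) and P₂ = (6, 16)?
Number of paths = 1192785

Inclusion–exclusion. Total paths: C(27, 8) = 2220075. Through P₁: C(12, 5)·C(15, 3) = 360360. Through P₂: C(22, 6)·C(5, 2) = 746130. Since P₁ is strictly southwest of P₂, a monotone path through both must visit P₁ then P₂; paths through both = C(12, 5)·C(10, 1)·C(5, 2) = 79200. Avoid both = 2220075 − 360360 − 746130 + 79200 = 1192785.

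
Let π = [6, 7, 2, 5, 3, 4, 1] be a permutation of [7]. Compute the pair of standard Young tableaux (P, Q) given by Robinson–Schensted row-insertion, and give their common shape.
P = [1, 3, 4] / [2, 7] / [5] / [6];  Q = [1, 2, 6] / [3, 4] / [5] / [7];  common shape = (3, 2, 1, 1)

Row-insert the values π_1, π_2, … into P one at a time, bumping the leftmost entry strictly greater than the inserted value down to the next row. The recording tableau Q records, in position (i, j), the step at which that cell was added to P.
  Insert 6 (step 1): P = [6];  Q = [1]
  Insert 7 (step 2): P = [6, 7];  Q = [1, 2]
  Insert 2 (step 3): P = [2, 7] / [6];  Q = [1, 2] / [3]
  Insert 5 (step 4): P = [2, 5] / [6, 7];  Q = [1, 2] / [3, 4]
  Insert 3 (step 5): P = [2, 3] / [5, 7] / [6];  Q = [1, 2] / [3, 4] / [5]
  Insert 4 (step 6): P = [2, 3, 4] / [5, 7] / [6];  Q = [1, 2, 6] / [3, 4] / [5]
  Insert 1 (step 7): P = [1, 3, 4] / [2, 7] / [5] / [6];  Q = [1, 2, 6] / [3, 4] / [5] / [7]
Final shape: (3, 2, 1, 1).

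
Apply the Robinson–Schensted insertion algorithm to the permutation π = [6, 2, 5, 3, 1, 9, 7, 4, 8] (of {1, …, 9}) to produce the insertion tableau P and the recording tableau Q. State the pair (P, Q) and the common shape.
P = [1, 3, 4, 8] / [2, 7] / [5, 9] / [6];  Q = [1, 3, 6, 9] / [2, 7] / [4, 8] / [5];  common shape = (4, 2, 2, 1)

Row-insert the values π_1, π_2, … into P one at a time, bumping the leftmost entry strictly greater than the inserted value down to the next row. The recording tableau Q records, in position (i, j), the step at which that cell was added to P.
  Insert 6 (step 1): P = [6];  Q = [1]
  Insert 2 (step 2): P = [2] / [6];  Q = [1] / [2]
  Insert 5 (step 3): P = [2, 5] / [6];  Q = [1, 3] / [2]
  Insert 3 (step 4): P = [2, 3] / [5] / [6];  Q = [1, 3] / [2] / [4]
  Insert 1 (step 5): P = [1, 3] / [2] / [5] / [6];  Q = [1, 3] / [2] / [4] / [5]
  Insert 9 (step 6): P = [1, 3, 9] / [2] / [5] / [6];  Q = [1, 3, 6] / [2] / [4] / [5]
  Insert 7 (step 7): P = [1, 3, 7] / [2, 9] / [5] / [6];  Q = [1, 3, 6] / [2, 7] / [4] / [5]
  Insert 4 (step 8): P = [1, 3, 4] / [2, 7] / [5, 9] / [6];  Q = [1, 3, 6] / [2, 7] / [4, 8] / [5]
  Insert 8 (step 9): P = [1, 3, 4, 8] / [2, 7] / [5, 9] / [6];  Q = [1, 3, 6, 9] / [2, 7] / [4, 8] / [5]
Final shape: (4, 2, 2, 1).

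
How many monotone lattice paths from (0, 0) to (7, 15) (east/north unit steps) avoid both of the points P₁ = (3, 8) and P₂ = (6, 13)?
Number of paths = 62418

Inclusion–exclusion. Total paths: C(22, 7) = 170544. Through P₁: C(11, 3)·C(11, 4) = 54450. Through P₂: C(19, 6)·C(3, 1) = 81396. Since P₁ is strictly southwest of P₂, a monotone path through both must visit P₁ then P₂; paths through both = C(11, 3)·C(8, 3)·C(3, 1) = 27720. Avoid both = 170544 − 54450 − 81396 + 27720 = 62418.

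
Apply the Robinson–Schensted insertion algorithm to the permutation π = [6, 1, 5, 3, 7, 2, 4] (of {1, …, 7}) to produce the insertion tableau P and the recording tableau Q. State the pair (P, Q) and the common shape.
P = [1, 2, 4] / [3, 7] / [5] / [6];  Q = [1, 3, 5] / [2, 7] / [4] / [6];  common shape = (3, 2, 1, 1)

Row-insert the values π_1, π_2, … into P one at a time, bumping the leftmost entry strictly greater than the inserted value down to the next row. The recording tableau Q records, in position (i, j), the step at which that cell was added to P.
  Insert 6 (step 1): P = [6];  Q = [1]
  Insert 1 (step 2): P = [1] / [6];  Q = [1] / [2]
  Insert 5 (step 3): P = [1, 5] / [6];  Q = [1, 3] / [2]
  Insert 3 (step 4): P = [1, 3] / [5] / [6];  Q = [1, 3] / [2] / [4]
  Insert 7 (step 5): P = [1, 3, 7] / [5] / [6];  Q = [1, 3, 5] / [2] / [4]
  Insert 2 (step 6): P = [1, 2, 7] / [3] / [5] / [6];  Q = [1, 3, 5] / [2] / [4] / [6]
  Insert 4 (step 7): P = [1, 2, 4] / [3, 7] / [5] / [6];  Q = [1, 3, 5] / [2, 7] / [4] / [6]
Final shape: (3, 2, 1, 1).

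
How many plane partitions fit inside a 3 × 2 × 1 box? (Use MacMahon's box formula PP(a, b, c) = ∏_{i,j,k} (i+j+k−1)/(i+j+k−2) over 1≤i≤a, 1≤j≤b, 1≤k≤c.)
PP(3, 2, 1) = 10

Evaluate the triple product over i = 1..3, j = 1..2, k = 1..1. The factors are (2/1) · (3/2) · (3/2) · (4/3) · (4/3) · (5/4). The numerators and denominators telescope so the product is an integer; carrying out the multiplication exactly gives PP(3, 2, 1) = 10.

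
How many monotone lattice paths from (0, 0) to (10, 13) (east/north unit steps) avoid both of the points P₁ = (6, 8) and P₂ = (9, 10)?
Number of paths = 516296

Inclusion–exclusion. Total paths: C(23, 10) = 1144066. Through P₁: C(14, 6)·C(9, 4) = 378378. Through P₂: C(19, 9)·C(4, 1) = 369512. Since P₁ is strictly southwest of P₂, a monotone path through both must visit P₁ then P₂; paths through both = C(14, 6)·C(5, 3)·C(4, 1) = 120120. Avoid both = 1144066 − 378378 − 369512 + 120120 = 516296.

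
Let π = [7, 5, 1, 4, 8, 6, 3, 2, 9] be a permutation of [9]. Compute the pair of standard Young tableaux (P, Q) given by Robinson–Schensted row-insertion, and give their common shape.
P = [1, 2, 6, 9] / [3, 8] / [4] / [5] / [7];  Q = [1, 4, 5, 9] / [2, 6] / [3] / [7] / [8];  common shape = (4, 2, 1, 1, 1)

Row-insert the values π_1, π_2, … into P one at a time, bumping the leftmost entry strictly greater than the inserted value down to the next row. The recording tableau Q records, in position (i, j), the step at which that cell was added to P.
  Insert 7 (step 1): P = [7];  Q = [1]
  Insert 5 (step 2): P = [5] / [7];  Q = [1] / [2]
  Insert 1 (step 3): P = [1] / [5] / [7];  Q = [1] / [2] / [3]
  Insert 4 (step 4): P = [1, 4] / [5] / [7];  Q = [1, 4] / [2] / [3]
  Insert 8 (step 5): P = [1, 4, 8] / [5] / [7];  Q = [1, 4, 5] / [2] / [3]
  Insert 6 (step 6): P = [1, 4, 6] / [5, 8] / [7];  Q = [1, 4, 5] / [2, 6] / [3]
  Insert 3 (step 7): P = [1, 3, 6] / [4, 8] / [5] / [7];  Q = [1, 4, 5] / [2, 6] / [3] / [7]
  Insert 2 (step 8): P = [1, 2, 6] / [3, 8] / [4] / [5] / [7];  Q = [1, 4, 5] / [2, 6] / [3] / [7] / [8]
  Insert 9 (step 9): P = [1, 2, 6, 9] / [3, 8] / [4] / [5] / [7];  Q = [1, 4, 5, 9] / [2, 6] / [3] / [7] / [8]
Final shape: (4, 2, 1, 1, 1).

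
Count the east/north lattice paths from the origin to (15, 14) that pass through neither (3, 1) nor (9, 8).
Number of paths = 40637456

Inclusion–exclusion. Total paths: C(29, 15) = 77558760. Through P₁: C(4, 3)·C(25, 12) = 20801200. Through P₂: C(17, 9)·C(12, 6) = 22462440. Since P₁ is strictly southwest of P₂, a monotone path through both must visit P₁ then P₂; paths through both = C(4, 3)·C(13, 6)·C(12, 6) = 6342336. Avoid both = 77558760 − 20801200 − 22462440 + 6342336 = 40637456.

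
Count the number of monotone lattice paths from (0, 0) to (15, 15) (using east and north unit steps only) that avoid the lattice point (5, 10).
Number of paths = 146099511

Total paths from (0, 0) to (15, 15): C(30, 15) = 155117520. Paths through (5, 10): (paths (0, 0) → (5, 10)) × (paths (5, 10) → (15, 15)) = C(15, 5) · C(15, 10) = 3003 · 3003 = 9018009. Avoidance count = 155117520 − 9018009 = 146099511.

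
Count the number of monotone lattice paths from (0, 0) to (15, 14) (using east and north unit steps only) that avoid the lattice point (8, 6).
Number of paths = 58234455

Total paths from (0, 0) to (15, 14): C(29, 15) = 77558760. Paths through (8, 6): (paths (0, 0) → (8, 6)) × (paths (8, 6) → (15, 14)) = C(14, 8) · C(15, 7) = 3003 · 6435 = 19324305. Avoidance count = 77558760 − 19324305 = 58234455.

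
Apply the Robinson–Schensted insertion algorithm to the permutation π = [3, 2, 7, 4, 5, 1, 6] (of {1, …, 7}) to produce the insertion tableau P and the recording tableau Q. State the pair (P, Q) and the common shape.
P = [1, 4, 5, 6] / [2, 7] / [3];  Q = [1, 3, 5, 7] / [2, 4] / [6];  common shape = (4, 2, 1)

Row-insert the values π_1, π_2, … into P one at a time, bumping the leftmost entry strictly greater than the inserted value down to the next row. The recording tableau Q records, in position (i, j), the step at which that cell was added to P.
  Insert 3 (step 1): P = [3];  Q = [1]
  Insert 2 (step 2): P = [2] / [3];  Q = [1] / [2]
  Insert 7 (step 3): P = [2, 7] / [3];  Q = [1, 3] / [2]
  Insert 4 (step 4): P = [2, 4] / [3, 7];  Q = [1, 3] / [2, 4]
  Insert 5 (step 5): P = [2, 4, 5] / [3, 7];  Q = [1, 3, 5] / [2, 4]
  Insert 1 (step 6): P = [1, 4, 5] / [2, 7] / [3];  Q = [1, 3, 5] / [2, 4] / [6]
  Insert 6 (step 7): P = [1, 4, 5, 6] / [2, 7] / [3];  Q = [1, 3, 5, 7] / [2, 4] / [6]
Final shape: (4, 2, 1).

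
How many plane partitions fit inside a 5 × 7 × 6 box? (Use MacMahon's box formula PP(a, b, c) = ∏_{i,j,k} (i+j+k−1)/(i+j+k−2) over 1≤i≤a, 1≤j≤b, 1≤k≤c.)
PP(5, 7, 6) = 739309710568

Evaluate the triple product over i = 1..5, j = 1..7, k = 1..6. The factors are (2/1) · (3/2) · (4/3) · (5/4) · (6/5) · (7/6) · (3/2) · (4/3) · … (210 factors total). The numerators and denominators telescope so the product is an integer; carrying out the multiplication exactly gives PP(5, 7, 6) = 739309710568.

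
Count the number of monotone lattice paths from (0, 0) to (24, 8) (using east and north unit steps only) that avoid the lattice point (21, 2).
Number of paths = 10497048

Total paths from (0, 0) to (24, 8): C(32, 24) = 10518300. Paths through (21, 2): (paths (0, 0) → (21, 2)) × (paths (21, 2) → (24, 8)) = C(23, 21) · C(9, 3) = 253 · 84 = 21252. Avoidance count = 10518300 − 21252 = 10497048.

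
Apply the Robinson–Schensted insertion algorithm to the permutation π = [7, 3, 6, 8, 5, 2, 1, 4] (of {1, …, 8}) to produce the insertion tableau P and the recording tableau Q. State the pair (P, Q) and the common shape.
P = [1, 4, 8] / [2, 5] / [3] / [6] / [7];  Q = [1, 3, 4] / [2, 8] / [5] / [6] / [7];  common shape = (3, 2, 1, 1, 1)

Row-insert the values π_1, π_2, … into P one at a time, bumping the leftmost entry strictly greater than the inserted value down to the next row. The recording tableau Q records, in position (i, j), the step at which that cell was added to P.
  Insert 7 (step 1): P = [7];  Q = [1]
  Insert 3 (step 2): P = [3] / [7];  Q = [1] / [2]
  Insert 6 (step 3): P = [3, 6] / [7];  Q = [1, 3] / [2]
  Insert 8 (step 4): P = [3, 6, 8] / [7];  Q = [1, 3, 4] / [2]
  Insert 5 (step 5): P = [3, 5, 8] / [6] / [7];  Q = [1, 3, 4] / [2] / [5]
  Insert 2 (step 6): P = [2, 5, 8] / [3] / [6] / [7];  Q = [1, 3, 4] / [2] / [5] / [6]
  Insert 1 (step 7): P = [1, 5, 8] / [2] / [3] / [6] / [7];  Q = [1, 3, 4] / [2] / [5] / [6] / [7]
  Insert 4 (step 8): P = [1, 4, 8] / [2, 5] / [3] / [6] / [7];  Q = [1, 3, 4] / [2, 8] / [5] / [6] / [7]
Final shape: (3, 2, 1, 1, 1).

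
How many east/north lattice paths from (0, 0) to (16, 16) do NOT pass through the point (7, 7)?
Number of paths = 434216550

Total paths from (0, 0) to (16, 16): C(32, 16) = 601080390. Paths through (7, 7): (paths (0, 0) → (7, 7)) × (paths (7, 7) → (16, 16)) = C(14, 7) · C(18, 9) = 3432 · 48620 = 166863840. Avoidance count = 601080390 − 166863840 = 434216550.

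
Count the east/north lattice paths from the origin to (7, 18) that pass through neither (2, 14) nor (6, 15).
Number of paths = 250924

Inclusion–exclusion. Total paths: C(25, 7) = 480700. Through P₁: C(16, 2)·C(9, 5) = 15120. Through P₂: C(21, 6)·C(4, 1) = 217056. Since P₁ is strictly southwest of P₂, a monotone path through both must visit P₁ then P₂; paths through both = C(16, 2)·C(5, 4)·C(4, 1) = 2400. Avoid both = 480700 − 15120 − 217056 + 2400 = 250924.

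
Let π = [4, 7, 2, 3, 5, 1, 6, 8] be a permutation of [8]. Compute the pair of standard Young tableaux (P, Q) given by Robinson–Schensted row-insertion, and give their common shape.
P = [1, 3, 5, 6, 8] / [2, 7] / [4];  Q = [1, 2, 5, 7, 8] / [3, 4] / [6];  common shape = (5, 2, 1)

Row-insert the values π_1, π_2, … into P one at a time, bumping the leftmost entry strictly greater than the inserted value down to the next row. The recording tableau Q records, in position (i, j), the step at which that cell was added to P.
  Insert 4 (step 1): P = [4];  Q = [1]
  Insert 7 (step 2): P = [4, 7];  Q = [1, 2]
  Insert 2 (step 3): P = [2, 7] / [4];  Q = [1, 2] / [3]
  Insert 3 (step 4): P = [2, 3] / [4, 7];  Q = [1, 2] / [3, 4]
  Insert 5 (step 5): P = [2, 3, 5] / [4, 7];  Q = [1, 2, 5] / [3, 4]
  Insert 1 (step 6): P = [1, 3, 5] / [2, 7] / [4];  Q = [1, 2, 5] / [3, 4] / [6]
  Insert 6 (step 7): P = [1, 3, 5, 6] / [2, 7] / [4];  Q = [1, 2, 5, 7] / [3, 4] / [6]
  Insert 8 (step 8): P = [1, 3, 5, 6, 8] / [2, 7] / [4];  Q = [1, 2, 5, 7, 8] / [3, 4] / [6]
Final shape: (5, 2, 1).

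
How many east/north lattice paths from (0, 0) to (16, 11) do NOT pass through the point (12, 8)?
Number of paths = 8628945

Total paths from (0, 0) to (16, 11): C(27, 16) = 13037895. Paths through (12, 8): (paths (0, 0) → (12, 8)) × (paths (12, 8) → (16, 11)) = C(20, 12) · C(7, 4) = 125970 · 35 = 4408950. Avoidance count = 13037895 − 4408950 = 8628945.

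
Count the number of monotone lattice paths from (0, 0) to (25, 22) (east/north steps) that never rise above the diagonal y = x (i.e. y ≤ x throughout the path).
Number of paths = 2282138106804

By the reflection principle (André's argument), the number of monotone paths to (25, 22) with n ≤ m that never go above y = x is C(47, 25) − C(47, 26) = 14833897694226 − 12551759587422 = 2282138106804.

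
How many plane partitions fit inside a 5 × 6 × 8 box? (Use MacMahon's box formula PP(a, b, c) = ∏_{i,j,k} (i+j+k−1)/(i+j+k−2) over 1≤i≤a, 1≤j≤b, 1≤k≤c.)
PP(5, 6, 8) = 7997986868872

Evaluate the triple product over i = 1..5, j = 1..6, k = 1..8. The factors are (2/1) · (3/2) · (4/3) · (5/4) · (6/5) · (7/6) · (8/7) · (9/8) · … (240 factors total). The numerators and denominators telescope so the product is an integer; carrying out the multiplication exactly gives PP(5, 6, 8) = 7997986868872.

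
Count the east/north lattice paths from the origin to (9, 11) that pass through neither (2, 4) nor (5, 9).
Number of paths = 99050

Inclusion–exclusion. Total paths: C(20, 9) = 167960. Through P₁: C(6, 2)·C(14, 7) = 51480. Through P₂: C(14, 5)·C(6, 4) = 30030. Since P₁ is strictly southwest of P₂, a monotone path through both must visit P₁ then P₂; paths through both = C(6, 2)·C(8, 3)·C(6, 4) = 12600. Avoid both = 167960 − 51480 − 30030 + 12600 = 99050.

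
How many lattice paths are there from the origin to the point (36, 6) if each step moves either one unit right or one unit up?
Number of paths = 5245786

A monotone lattice path from (0, 0) to (36, 6) consists of 36 east steps and 6 north steps in some order, so it is determined by which 36 of the 42 steps are east. The count is C(42, 36) = 5245786.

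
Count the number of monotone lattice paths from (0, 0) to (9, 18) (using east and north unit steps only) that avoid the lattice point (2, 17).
Number of paths = 4685457

Total paths from (0, 0) to (9, 18): C(27, 9) = 4686825. Paths through (2, 17): (paths (0, 0) → (2, 17)) × (paths (2, 17) → (9, 18)) = C(19, 2) · C(8, 7) = 171 · 8 = 1368. Avoidance count = 4686825 − 1368 = 4685457.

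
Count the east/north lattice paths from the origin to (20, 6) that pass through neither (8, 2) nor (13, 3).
Number of paths = 113530

Inclusion–exclusion. Total paths: C(26, 20) = 230230. Through P₁: C(10, 8)·C(16, 12) = 81900. Through P₂: C(16, 13)·C(10, 7) = 67200. Since P₁ is strictly southwest of P₂, a monotone path through both must visit P₁ then P₂; paths through both = C(10, 8)·C(6, 5)·C(10, 7) = 32400. Avoid both = 230230 − 81900 − 67200 + 32400 = 113530.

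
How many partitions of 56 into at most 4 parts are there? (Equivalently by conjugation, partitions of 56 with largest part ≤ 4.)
p(56, parts ≤ 4) = 1575

Use the recurrence p(n, m) = p(n, m−1) + p(n−m, m): either the largest part is < m (count p(n, m−1)) or the largest part is exactly m (remove one copy of m, count p(n−m, m)). With p(0, ·) = 1 this gives p(56, parts ≤ 4) = 1575. (By conjugating Young diagrams, this also counts partitions of 56 into at most 4 parts.)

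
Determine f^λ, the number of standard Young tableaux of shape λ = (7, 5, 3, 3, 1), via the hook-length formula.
# SYT of shape (7, 5, 3, 3, 1) = 33331662

Hook-length formula: f^λ = n! / Π hook(c), product over all cells c of the Young diagram. For λ = (7, 5, 3, 3, 1), n = 19 boxes. Hook lengths by row (left-to-right, top-to-bottom): [11, 9, 8, 5, 4, 2, 1]; [8, 6, 5, 2, 1]; [5, 3, 2]; [4, 2, 1]; [1]. Product of hooks = 3649536000. So f^λ = 19! / 3649536000 = 121645100408832000 / 3649536000 = 33331662.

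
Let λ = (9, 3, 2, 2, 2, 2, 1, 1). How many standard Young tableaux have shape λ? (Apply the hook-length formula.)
# SYT of shape (9, 3, 2, 2, 2, 2, 1, 1) = 430890075

Hook-length formula: f^λ = n! / Π hook(c), product over all cells c of the Young diagram. For λ = (9, 3, 2, 2, 2, 2, 1, 1), n = 22 boxes. Hook lengths by row (left-to-right, top-to-bottom): [16, 13, 8, 6, 5, 4, 3, 2, 1]; [9, 6, 1]; [7, 4]; [6, 3]; [5, 2]; [4, 1]; [2]; [1]. Product of hooks = 2608555622400. So f^λ = 22! / 2608555622400 = 1124000727777607680000 / 2608555622400 = 430890075.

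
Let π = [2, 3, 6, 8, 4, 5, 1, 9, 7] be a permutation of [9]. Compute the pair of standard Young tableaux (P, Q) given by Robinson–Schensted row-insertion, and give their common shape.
P = [1, 3, 4, 5, 7] / [2, 8, 9] / [6];  Q = [1, 2, 3, 4, 8] / [5, 6, 9] / [7];  common shape = (5, 3, 1)

Row-insert the values π_1, π_2, … into P one at a time, bumping the leftmost entry strictly greater than the inserted value down to the next row. The recording tableau Q records, in position (i, j), the step at which that cell was added to P.
  Insert 2 (step 1): P = [2];  Q = [1]
  Insert 3 (step 2): P = [2, 3];  Q = [1, 2]
  Insert 6 (step 3): P = [2, 3, 6];  Q = [1, 2, 3]
  Insert 8 (step 4): P = [2, 3, 6, 8];  Q = [1, 2, 3, 4]
  Insert 4 (step 5): P = [2, 3, 4, 8] / [6];  Q = [1, 2, 3, 4] / [5]
  Insert 5 (step 6): P = [2, 3, 4, 5] / [6, 8];  Q = [1, 2, 3, 4] / [5, 6]
  Insert 1 (step 7): P = [1, 3, 4, 5] / [2, 8] / [6];  Q = [1, 2, 3, 4] / [5, 6] / [7]
  Insert 9 (step 8): P = [1, 3, 4, 5, 9] / [2, 8] / [6];  Q = [1, 2, 3, 4, 8] / [5, 6] / [7]
  Insert 7 (step 9): P = [1, 3, 4, 5, 7] / [2, 8, 9] / [6];  Q = [1, 2, 3, 4, 8] / [5, 6, 9] / [7]
Final shape: (5, 3, 1).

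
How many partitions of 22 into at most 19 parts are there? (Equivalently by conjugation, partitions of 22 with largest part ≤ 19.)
p(22, parts ≤ 19) = 998

Use the recurrence p(n, m) = p(n, m−1) + p(n−m, m): either the largest part is < m (count p(n, m−1)) or the largest part is exactly m (remove one copy of m, count p(n−m, m)). With p(0, ·) = 1 this gives p(22, parts ≤ 19) = 998. (By conjugating Young diagrams, this also counts partitions of 22 into at most 19 parts.)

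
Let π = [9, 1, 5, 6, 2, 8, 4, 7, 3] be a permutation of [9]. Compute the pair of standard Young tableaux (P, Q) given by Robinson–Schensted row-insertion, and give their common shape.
P = [1, 2, 3, 7] / [4, 6, 8] / [5] / [9];  Q = [1, 3, 4, 6] / [2, 7, 8] / [5] / [9];  common shape = (4, 3, 1, 1)

Row-insert the values π_1, π_2, … into P one at a time, bumping the leftmost entry strictly greater than the inserted value down to the next row. The recording tableau Q records, in position (i, j), the step at which that cell was added to P.
  Insert 9 (step 1): P = [9];  Q = [1]
  Insert 1 (step 2): P = [1] / [9];  Q = [1] / [2]
  Insert 5 (step 3): P = [1, 5] / [9];  Q = [1, 3] / [2]
  Insert 6 (step 4): P = [1, 5, 6] / [9];  Q = [1, 3, 4] / [2]
  Insert 2 (step 5): P = [1, 2, 6] / [5] / [9];  Q = [1, 3, 4] / [2] / [5]
  Insert 8 (step 6): P = [1, 2, 6, 8] / [5] / [9];  Q = [1, 3, 4, 6] / [2] / [5]
  Insert 4 (step 7): P = [1, 2, 4, 8] / [5, 6] / [9];  Q = [1, 3, 4, 6] / [2, 7] / [5]
  Insert 7 (step 8): P = [1, 2, 4, 7] / [5, 6, 8] / [9];  Q = [1, 3, 4, 6] / [2, 7, 8] / [5]
  Insert 3 (step 9): P = [1, 2, 3, 7] / [4, 6, 8] / [5] / [9];  Q = [1, 3, 4, 6] / [2, 7, 8] / [5] / [9]
Final shape: (4, 3, 1, 1).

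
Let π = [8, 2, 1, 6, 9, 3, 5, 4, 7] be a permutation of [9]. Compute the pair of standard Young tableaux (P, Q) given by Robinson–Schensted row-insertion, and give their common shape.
P = [1, 3, 4, 7] / [2, 5, 9] / [6] / [8];  Q = [1, 4, 5, 9] / [2, 6, 7] / [3] / [8];  common shape = (4, 3, 1, 1)

Row-insert the values π_1, π_2, … into P one at a time, bumping the leftmost entry strictly greater than the inserted value down to the next row. The recording tableau Q records, in position (i, j), the step at which that cell was added to P.
  Insert 8 (step 1): P = [8];  Q = [1]
  Insert 2 (step 2): P = [2] / [8];  Q = [1] / [2]
  Insert 1 (step 3): P = [1] / [2] / [8];  Q = [1] / [2] / [3]
  Insert 6 (step 4): P = [1, 6] / [2] / [8];  Q = [1, 4] / [2] / [3]
  Insert 9 (step 5): P = [1, 6, 9] / [2] / [8];  Q = [1, 4, 5] / [2] / [3]
  Insert 3 (step 6): P = [1, 3, 9] / [2, 6] / [8];  Q = [1, 4, 5] / [2, 6] / [3]
  Insert 5 (step 7): P = [1, 3, 5] / [2, 6, 9] / [8];  Q = [1, 4, 5] / [2, 6, 7] / [3]
  Insert 4 (step 8): P = [1, 3, 4] / [2, 5, 9] / [6] / [8];  Q = [1, 4, 5] / [2, 6, 7] / [3] / [8]
  Insert 7 (step 9): P = [1, 3, 4, 7] / [2, 5, 9] / [6] / [8];  Q = [1, 4, 5, 9] / [2, 6, 7] / [3] / [8]
Final shape: (4, 3, 1, 1).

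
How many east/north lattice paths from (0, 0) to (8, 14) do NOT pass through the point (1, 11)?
Number of paths = 318330

Total paths from (0, 0) to (8, 14): C(22, 8) = 319770. Paths through (1, 11): (paths (0, 0) → (1, 11)) × (paths (1, 11) → (8, 14)) = C(12, 1) · C(10, 7) = 12 · 120 = 1440. Avoidance count = 319770 − 1440 = 318330.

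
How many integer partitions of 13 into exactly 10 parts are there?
p(13, 10 parts) = 3

Partitions of n into exactly k parts ↔ partitions of n − k into at most k parts (subtract 1 from each part). For n = 13, k = 10, the partitions are: 4+1+1+1+1+1+1+1+1+1, 3+2+1+1+1+1+1+1+1+1, 2+2+2+1+1+1+1+1+1+1. Count = 3.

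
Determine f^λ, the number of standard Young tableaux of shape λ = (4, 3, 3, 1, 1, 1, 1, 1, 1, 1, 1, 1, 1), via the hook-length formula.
# SYT of shape (4, 3, 3, 1, 1, 1, 1, 1, 1, 1, 1, 1, 1) = 959310

Hook-length formula: f^λ = n! / Π hook(c), product over all cells c of the Young diagram. For λ = (4, 3, 3, 1, 1, 1, 1, 1, 1, 1, 1, 1, 1), n = 20 boxes. Hook lengths by row (left-to-right, top-to-bottom): [16, 5, 4, 1]; [14, 3, 2]; [13, 2, 1]; [10]; [9]; [8]; [7]; [6]; [5]; [4]; [3]; [2]; [1]. Product of hooks = 2536095744000. So f^λ = 20! / 2536095744000 = 2432902008176640000 / 2536095744000 = 959310.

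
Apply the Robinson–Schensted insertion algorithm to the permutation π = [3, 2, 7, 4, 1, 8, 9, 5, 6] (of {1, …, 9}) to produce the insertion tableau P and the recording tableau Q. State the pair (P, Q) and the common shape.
P = [1, 4, 5, 6] / [2, 7, 8, 9] / [3];  Q = [1, 3, 6, 7] / [2, 4, 8, 9] / [5];  common shape = (4, 4, 1)

Row-insert the values π_1, π_2, … into P one at a time, bumping the leftmost entry strictly greater than the inserted value down to the next row. The recording tableau Q records, in position (i, j), the step at which that cell was added to P.
  Insert 3 (step 1): P = [3];  Q = [1]
  Insert 2 (step 2): P = [2] / [3];  Q = [1] / [2]
  Insert 7 (step 3): P = [2, 7] / [3];  Q = [1, 3] / [2]
  Insert 4 (step 4): P = [2, 4] / [3, 7];  Q = [1, 3] / [2, 4]
  Insert 1 (step 5): P = [1, 4] / [2, 7] / [3];  Q = [1, 3] / [2, 4] / [5]
  Insert 8 (step 6): P = [1, 4, 8] / [2, 7] / [3];  Q = [1, 3, 6] / [2, 4] / [5]
  Insert 9 (step 7): P = [1, 4, 8, 9] / [2, 7] / [3];  Q = [1, 3, 6, 7] / [2, 4] / [5]
  Insert 5 (step 8): P = [1, 4, 5, 9] / [2, 7, 8] / [3];  Q = [1, 3, 6, 7] / [2, 4, 8] / [5]
  Insert 6 (step 9): P = [1, 4, 5, 6] / [2, 7, 8, 9] / [3];  Q = [1, 3, 6, 7] / [2, 4, 8, 9] / [5]
Final shape: (4, 4, 1).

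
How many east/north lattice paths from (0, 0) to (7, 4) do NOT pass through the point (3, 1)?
Number of paths = 190

Total paths from (0, 0) to (7, 4): C(11, 7) = 330. Paths through (3, 1): (paths (0, 0) → (3, 1)) × (paths (3, 1) → (7, 4)) = C(4, 3) · C(7, 4) = 4 · 35 = 140. Avoidance count = 330 − 140 = 190.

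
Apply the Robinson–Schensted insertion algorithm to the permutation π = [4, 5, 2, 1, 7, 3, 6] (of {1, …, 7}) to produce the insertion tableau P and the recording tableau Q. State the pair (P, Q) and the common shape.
P = [1, 3, 6] / [2, 5, 7] / [4];  Q = [1, 2, 5] / [3, 6, 7] / [4];  common shape = (3, 3, 1)

Row-insert the values π_1, π_2, … into P one at a time, bumping the leftmost entry strictly greater than the inserted value down to the next row. The recording tableau Q records, in position (i, j), the step at which that cell was added to P.
  Insert 4 (step 1): P = [4];  Q = [1]
  Insert 5 (step 2): P = [4, 5];  Q = [1, 2]
  Insert 2 (step 3): P = [2, 5] / [4];  Q = [1, 2] / [3]
  Insert 1 (step 4): P = [1, 5] / [2] / [4];  Q = [1, 2] / [3] / [4]
  Insert 7 (step 5): P = [1, 5, 7] / [2] / [4];  Q = [1, 2, 5] / [3] / [4]
  Insert 3 (step 6): P = [1, 3, 7] / [2, 5] / [4];  Q = [1, 2, 5] / [3, 6] / [4]
  Insert 6 (step 7): P = [1, 3, 6] / [2, 5, 7] / [4];  Q = [1, 2, 5] / [3, 6, 7] / [4]
Final shape: (3, 3, 1).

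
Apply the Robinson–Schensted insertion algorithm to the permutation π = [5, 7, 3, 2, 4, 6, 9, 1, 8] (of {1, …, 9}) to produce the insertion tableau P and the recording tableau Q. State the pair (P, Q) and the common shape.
P = [1, 4, 6, 8] / [2, 7, 9] / [3] / [5];  Q = [1, 2, 6, 7] / [3, 5, 9] / [4] / [8];  common shape = (4, 3, 1, 1)

Row-insert the values π_1, π_2, … into P one at a time, bumping the leftmost entry strictly greater than the inserted value down to the next row. The recording tableau Q records, in position (i, j), the step at which that cell was added to P.
  Insert 5 (step 1): P = [5];  Q = [1]
  Insert 7 (step 2): P = [5, 7];  Q = [1, 2]
  Insert 3 (step 3): P = [3, 7] / [5];  Q = [1, 2] / [3]
  Insert 2 (step 4): P = [2, 7] / [3] / [5];  Q = [1, 2] / [3] / [4]
  Insert 4 (step 5): P = [2, 4] / [3, 7] / [5];  Q = [1, 2] / [3, 5] / [4]
  Insert 6 (step 6): P = [2, 4, 6] / [3, 7] / [5];  Q = [1, 2, 6] / [3, 5] / [4]
  Insert 9 (step 7): P = [2, 4, 6, 9] / [3, 7] / [5];  Q = [1, 2, 6, 7] / [3, 5] / [4]
  Insert 1 (step 8): P = [1, 4, 6, 9] / [2, 7] / [3] / [5];  Q = [1, 2, 6, 7] / [3, 5] / [4] / [8]
  Insert 8 (step 9): P = [1, 4, 6, 8] / [2, 7, 9] / [3] / [5];  Q = [1, 2, 6, 7] / [3, 5, 9] / [4] / [8]
Final shape: (4, 3, 1, 1).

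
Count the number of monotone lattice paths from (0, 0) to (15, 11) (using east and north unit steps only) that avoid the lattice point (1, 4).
Number of paths = 7144760

Total paths from (0, 0) to (15, 11): C(26, 15) = 7726160. Paths through (1, 4): (paths (0, 0) → (1, 4)) × (paths (1, 4) → (15, 11)) = C(5, 1) · C(21, 14) = 5 · 116280 = 581400. Avoidance count = 7726160 − 581400 = 7144760.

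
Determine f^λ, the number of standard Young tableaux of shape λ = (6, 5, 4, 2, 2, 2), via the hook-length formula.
# SYT of shape (6, 5, 4, 2, 2, 2) = 493802400

Hook-length formula: f^λ = n! / Π hook(c), product over all cells c of the Young diagram. For λ = (6, 5, 4, 2, 2, 2), n = 21 boxes. Hook lengths by row (left-to-right, top-to-bottom): [11, 10, 6, 5, 3, 1]; [9, 8, 4, 3, 1]; [7, 6, 2, 1]; [4, 3]; [3, 2]; [2, 1]. Product of hooks = 103464345600. So f^λ = 21! / 103464345600 = 51090942171709440000 / 103464345600 = 493802400.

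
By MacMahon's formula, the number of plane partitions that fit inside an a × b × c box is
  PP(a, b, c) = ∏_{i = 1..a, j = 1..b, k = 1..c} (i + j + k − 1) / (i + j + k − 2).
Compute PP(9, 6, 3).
PP(9, 6, 3) = 2530768240

Evaluate the triple product over i = 1..9, j = 1..6, k = 1..3. The factors are (2/1) · (3/2) · (4/3) · (3/2) · (4/3) · (5/4) · (4/3) · (5/4) · … (162 factors total). The numerators and denominators telescope so the product is an integer; carrying out the multiplication exactly gives PP(9, 6, 3) = 2530768240.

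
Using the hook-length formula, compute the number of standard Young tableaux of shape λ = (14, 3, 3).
# SYT of shape (14, 3, 3) = 125970

Hook-length formula: f^λ = n! / Π hook(c), product over all cells c of the Young diagram. For λ = (14, 3, 3), n = 20 boxes. Hook lengths by row (left-to-right, top-to-bottom): [16, 15, 14, 11, 10, 9, 8, 7, 6, 5, 4, 3, 2, 1]; [4, 3, 2]; [3, 2, 1]. Product of hooks = 19313344512000. So f^λ = 20! / 19313344512000 = 2432902008176640000 / 19313344512000 = 125970.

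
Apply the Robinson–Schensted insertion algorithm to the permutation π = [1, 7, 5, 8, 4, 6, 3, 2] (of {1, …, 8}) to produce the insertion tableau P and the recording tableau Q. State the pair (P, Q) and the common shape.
P = [1, 2, 6] / [3, 8] / [4] / [5] / [7];  Q = [1, 2, 4] / [3, 6] / [5] / [7] / [8];  common shape = (3, 2, 1, 1, 1)

Row-insert the values π_1, π_2, … into P one at a time, bumping the leftmost entry strictly greater than the inserted value down to the next row. The recording tableau Q records, in position (i, j), the step at which that cell was added to P.
  Insert 1 (step 1): P = [1];  Q = [1]
  Insert 7 (step 2): P = [1, 7];  Q = [1, 2]
  Insert 5 (step 3): P = [1, 5] / [7];  Q = [1, 2] / [3]
  Insert 8 (step 4): P = [1, 5, 8] / [7];  Q = [1, 2, 4] / [3]
  Insert 4 (step 5): P = [1, 4, 8] / [5] / [7];  Q = [1, 2, 4] / [3] / [5]
  Insert 6 (step 6): P = [1, 4, 6] / [5, 8] / [7];  Q = [1, 2, 4] / [3, 6] / [5]
  Insert 3 (step 7): P = [1, 3, 6] / [4, 8] / [5] / [7];  Q = [1, 2, 4] / [3, 6] / [5] / [7]
  Insert 2 (step 8): P = [1, 2, 6] / [3, 8] / [4] / [5] / [7];  Q = [1, 2, 4] / [3, 6] / [5] / [7] / [8]
Final shape: (3, 2, 1, 1, 1).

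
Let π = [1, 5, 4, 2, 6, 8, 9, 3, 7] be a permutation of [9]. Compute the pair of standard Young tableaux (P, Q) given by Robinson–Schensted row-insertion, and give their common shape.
P = [1, 2, 3, 7, 9] / [4, 6, 8] / [5];  Q = [1, 2, 5, 6, 7] / [3, 8, 9] / [4];  common shape = (5, 3, 1)

Row-insert the values π_1, π_2, … into P one at a time, bumping the leftmost entry strictly greater than the inserted value down to the next row. The recording tableau Q records, in position (i, j), the step at which that cell was added to P.
  Insert 1 (step 1): P = [1];  Q = [1]
  Insert 5 (step 2): P = [1, 5];  Q = [1, 2]
  Insert 4 (step 3): P = [1, 4] / [5];  Q = [1, 2] / [3]
  Insert 2 (step 4): P = [1, 2] / [4] / [5];  Q = [1, 2] / [3] / [4]
  Insert 6 (step 5): P = [1, 2, 6] / [4] / [5];  Q = [1, 2, 5] / [3] / [4]
  Insert 8 (step 6): P = [1, 2, 6, 8] / [4] / [5];  Q = [1, 2, 5, 6] / [3] / [4]
  Insert 9 (step 7): P = [1, 2, 6, 8, 9] / [4] / [5];  Q = [1, 2, 5, 6, 7] / [3] / [4]
  Insert 3 (step 8): P = [1, 2, 3, 8, 9] / [4, 6] / [5];  Q = [1, 2, 5, 6, 7] / [3, 8] / [4]
  Insert 7 (step 9): P = [1, 2, 3, 7, 9] / [4, 6, 8] / [5];  Q = [1, 2, 5, 6, 7] / [3, 8, 9] / [4]
Final shape: (5, 3, 1).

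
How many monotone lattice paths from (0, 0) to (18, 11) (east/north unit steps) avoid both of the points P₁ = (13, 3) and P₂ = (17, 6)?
Number of paths = 33388488

Inclusion–exclusion. Total paths: C(29, 18) = 34597290. Through P₁: C(16, 13)·C(13, 5) = 720720. Through P₂: C(23, 17)·C(6, 1) = 605682. Since P₁ is strictly southwest of P₂, a monotone path through both must visit P₁ then P₂; paths through both = C(16, 13)·C(7, 4)·C(6, 1) = 117600. Avoid both = 34597290 − 720720 − 605682 + 117600 = 33388488.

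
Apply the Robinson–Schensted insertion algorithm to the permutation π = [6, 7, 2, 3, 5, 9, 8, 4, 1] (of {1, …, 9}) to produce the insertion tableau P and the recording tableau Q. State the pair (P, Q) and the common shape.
P = [1, 3, 4, 8] / [2, 7, 9] / [5] / [6];  Q = [1, 2, 5, 6] / [3, 4, 7] / [8] / [9];  common shape = (4, 3, 1, 1)

Row-insert the values π_1, π_2, … into P one at a time, bumping the leftmost entry strictly greater than the inserted value down to the next row. The recording tableau Q records, in position (i, j), the step at which that cell was added to P.
  Insert 6 (step 1): P = [6];  Q = [1]
  Insert 7 (step 2): P = [6, 7];  Q = [1, 2]
  Insert 2 (step 3): P = [2, 7] / [6];  Q = [1, 2] / [3]
  Insert 3 (step 4): P = [2, 3] / [6, 7];  Q = [1, 2] / [3, 4]
  Insert 5 (step 5): P = [2, 3, 5] / [6, 7];  Q = [1, 2, 5] / [3, 4]
  Insert 9 (step 6): P = [2, 3, 5, 9] / [6, 7];  Q = [1, 2, 5, 6] / [3, 4]
  Insert 8 (step 7): P = [2, 3, 5, 8] / [6, 7, 9];  Q = [1, 2, 5, 6] / [3, 4, 7]
  Insert 4 (step 8): P = [2, 3, 4, 8] / [5, 7, 9] / [6];  Q = [1, 2, 5, 6] / [3, 4, 7] / [8]
  Insert 1 (step 9): P = [1, 3, 4, 8] / [2, 7, 9] / [5] / [6];  Q = [1, 2, 5, 6] / [3, 4, 7] / [8] / [9]
Final shape: (4, 3, 1, 1).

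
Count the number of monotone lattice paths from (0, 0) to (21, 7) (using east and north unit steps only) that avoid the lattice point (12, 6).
Number of paths = 998400

Total paths from (0, 0) to (21, 7): C(28, 21) = 1184040. Paths through (12, 6): (paths (0, 0) → (12, 6)) × (paths (12, 6) → (21, 7)) = C(18, 12) · C(10, 9) = 18564 · 10 = 185640. Avoidance count = 1184040 − 185640 = 998400.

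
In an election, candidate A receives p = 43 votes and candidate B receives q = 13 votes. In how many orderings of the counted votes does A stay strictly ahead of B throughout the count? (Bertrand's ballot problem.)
Strict-lead orderings = 1012453249500

Total orderings of the 56 votes with 43 for A: C(56, 43) = 1889912732400. By the Bertrand ballot formula (Cycle Lemma / reflection principle), the number of orderings in which A is strictly ahead of B throughout is (p − q)/(p + q) · C(p + q, p) = (43 − 13)/(43 + 13) · 1889912732400 = 1012453249500.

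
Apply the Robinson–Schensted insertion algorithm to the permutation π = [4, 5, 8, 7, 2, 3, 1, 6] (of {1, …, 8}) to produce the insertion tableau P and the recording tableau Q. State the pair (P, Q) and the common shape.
P = [1, 3, 6] / [2, 5, 7] / [4] / [8];  Q = [1, 2, 3] / [4, 6, 8] / [5] / [7];  common shape = (3, 3, 1, 1)

Row-insert the values π_1, π_2, … into P one at a time, bumping the leftmost entry strictly greater than the inserted value down to the next row. The recording tableau Q records, in position (i, j), the step at which that cell was added to P.
  Insert 4 (step 1): P = [4];  Q = [1]
  Insert 5 (step 2): P = [4, 5];  Q = [1, 2]
  Insert 8 (step 3): P = [4, 5, 8];  Q = [1, 2, 3]
  Insert 7 (step 4): P = [4, 5, 7] / [8];  Q = [1, 2, 3] / [4]
  Insert 2 (step 5): P = [2, 5, 7] / [4] / [8];  Q = [1, 2, 3] / [4] / [5]
  Insert 3 (step 6): P = [2, 3, 7] / [4, 5] / [8];  Q = [1, 2, 3] / [4, 6] / [5]
  Insert 1 (step 7): P = [1, 3, 7] / [2, 5] / [4] / [8];  Q = [1, 2, 3] / [4, 6] / [5] / [7]
  Insert 6 (step 8): P = [1, 3, 6] / [2, 5, 7] / [4] / [8];  Q = [1, 2, 3] / [4, 6, 8] / [5] / [7]
Final shape: (3, 3, 1, 1).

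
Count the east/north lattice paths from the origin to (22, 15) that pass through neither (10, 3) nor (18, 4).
Number of paths = 8584339679

Inclusion–exclusion. Total paths: C(37, 22) = 9364199760. Through P₁: C(13, 10)·C(24, 12) = 773388616. Through P₂: C(22, 18)·C(15, 4) = 9984975. Since P₁ is strictly southwest of P₂, a monotone path through both must visit P₁ then P₂; paths through both = C(13, 10)·C(9, 8)·C(15, 4) = 3513510. Avoid both = 9364199760 − 773388616 − 9984975 + 3513510 = 8584339679.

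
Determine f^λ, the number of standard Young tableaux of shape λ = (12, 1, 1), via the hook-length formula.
# SYT of shape (12, 1, 1) = 78

Hook-length formula: f^λ = n! / Π hook(c), product over all cells c of the Young diagram. For λ = (12, 1, 1), n = 14 boxes. Hook lengths by row (left-to-right, top-to-bottom): [14, 11, 10, 9, 8, 7, 6, 5, 4, 3, 2, 1]; [2]; [1]. Product of hooks = 1117670400. So f^λ = 14! / 1117670400 = 87178291200 / 1117670400 = 78.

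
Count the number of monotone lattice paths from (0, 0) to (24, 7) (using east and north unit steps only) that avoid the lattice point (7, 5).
Number of paths = 2494143

Total paths from (0, 0) to (24, 7): C(31, 24) = 2629575. Paths through (7, 5): (paths (0, 0) → (7, 5)) × (paths (7, 5) → (24, 7)) = C(12, 7) · C(19, 17) = 792 · 171 = 135432. Avoidance count = 2629575 − 135432 = 2494143.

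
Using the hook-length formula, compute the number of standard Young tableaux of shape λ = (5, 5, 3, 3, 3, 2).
# SYT of shape (5, 5, 3, 3, 3, 2) = 181060880

Hook-length formula: f^λ = n! / Π hook(c), product over all cells c of the Young diagram. For λ = (5, 5, 3, 3, 3, 2), n = 21 boxes. Hook lengths by row (left-to-right, top-to-bottom): [10, 9, 7, 3, 2]; [9, 8, 6, 2, 1]; [6, 5, 3]; [5, 4, 2]; [4, 3, 1]; [2, 1]. Product of hooks = 282175488000. So f^λ = 21! / 282175488000 = 51090942171709440000 / 282175488000 = 181060880.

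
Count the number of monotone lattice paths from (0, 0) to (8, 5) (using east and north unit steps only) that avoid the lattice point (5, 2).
Number of paths = 867

Total paths from (0, 0) to (8, 5): C(13, 8) = 1287. Paths through (5, 2): (paths (0, 0) → (5, 2)) × (paths (5, 2) → (8, 5)) = C(7, 5) · C(6, 3) = 21 · 20 = 420. Avoidance count = 1287 − 420 = 867.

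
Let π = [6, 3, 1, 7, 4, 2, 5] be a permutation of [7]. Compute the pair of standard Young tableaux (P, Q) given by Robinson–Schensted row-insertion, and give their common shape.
P = [1, 2, 5] / [3, 4] / [6, 7];  Q = [1, 4, 7] / [2, 5] / [3, 6];  common shape = (3, 2, 2)

Row-insert the values π_1, π_2, … into P one at a time, bumping the leftmost entry strictly greater than the inserted value down to the next row. The recording tableau Q records, in position (i, j), the step at which that cell was added to P.
  Insert 6 (step 1): P = [6];  Q = [1]
  Insert 3 (step 2): P = [3] / [6];  Q = [1] / [2]
  Insert 1 (step 3): P = [1] / [3] / [6];  Q = [1] / [2] / [3]
  Insert 7 (step 4): P = [1, 7] / [3] / [6];  Q = [1, 4] / [2] / [3]
  Insert 4 (step 5): P = [1, 4] / [3, 7] / [6];  Q = [1, 4] / [2, 5] / [3]
  Insert 2 (step 6): P = [1, 2] / [3, 4] / [6, 7];  Q = [1, 4] / [2, 5] / [3, 6]
  Insert 5 (step 7): P = [1, 2, 5] / [3, 4] / [6, 7];  Q = [1, 4, 7] / [2, 5] / [3, 6]
Final shape: (3, 2, 2).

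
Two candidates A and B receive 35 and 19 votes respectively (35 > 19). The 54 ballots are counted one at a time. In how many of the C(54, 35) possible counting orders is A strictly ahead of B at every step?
Strict-lead orderings = 54414792184480

Total orderings of the 54 votes with 35 for A: C(54, 35) = 183649923622620. By the Bertrand ballot formula (Cycle Lemma / reflection principle), the number of orderings in which A is strictly ahead of B throughout is (p − q)/(p + q) · C(p + q, p) = (35 − 19)/(35 + 19) · 183649923622620 = 54414792184480.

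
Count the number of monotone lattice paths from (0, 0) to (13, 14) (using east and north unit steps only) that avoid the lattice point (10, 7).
Number of paths = 17724540

Total paths from (0, 0) to (13, 14): C(27, 13) = 20058300. Paths through (10, 7): (paths (0, 0) → (10, 7)) × (paths (10, 7) → (13, 14)) = C(17, 10) · C(10, 3) = 19448 · 120 = 2333760. Avoidance count = 20058300 − 2333760 = 17724540.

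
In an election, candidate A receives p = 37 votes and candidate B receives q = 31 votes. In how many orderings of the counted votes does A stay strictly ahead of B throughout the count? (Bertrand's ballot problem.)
Strict-lead orderings = 1933488532680440736

Total orderings of the 68 votes with 37 for A: C(68, 37) = 21912870037044995008. By the Bertrand ballot formula (Cycle Lemma / reflection principle), the number of orderings in which A is strictly ahead of B throughout is (p − q)/(p + q) · C(p + q, p) = (37 − 31)/(37 + 31) · 21912870037044995008 = 1933488532680440736.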